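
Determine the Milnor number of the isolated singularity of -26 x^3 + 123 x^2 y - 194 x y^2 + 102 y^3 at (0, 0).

4

The Hessian of f at 0 is [[0, 0], [0, 0]] with rank 0, so corank 2. A Groebner basis of the Jacobian ideal J(f) in C{x,y} is {y^3, x^2 - 2*y^2/3, x*y - y^2}; counting standard monomials gives mu = 4. Corank 2; j^3 = -(2*x - 3*y)*(13*x^2 - 42*x*y + 34*y^2) splits into three distinct lines over C (the quadratic factor has nonzero discriminant), so D_4.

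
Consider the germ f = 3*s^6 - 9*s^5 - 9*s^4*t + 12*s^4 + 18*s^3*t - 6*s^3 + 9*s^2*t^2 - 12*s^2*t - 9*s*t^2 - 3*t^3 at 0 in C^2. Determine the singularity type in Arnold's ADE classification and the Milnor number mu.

The Hessian of f at 0 is [[0, 0], [0, 0]] with rank 0, so corank 2. A Groebner basis of the Jacobian ideal J(f) in C{s,t} is {t^3, s^2 - 3*t^2/2, s*t + 3*t^2/2}; counting standard monomials gives mu = 4. Corank 2; j^3 = -3*(s + t)*(2*s^2 + 2*s*t + t^2) splits into three distinct lines over C (the quadratic factor has nonzero discriminant), so D_4.

Type D_4, Milnor number mu = 4.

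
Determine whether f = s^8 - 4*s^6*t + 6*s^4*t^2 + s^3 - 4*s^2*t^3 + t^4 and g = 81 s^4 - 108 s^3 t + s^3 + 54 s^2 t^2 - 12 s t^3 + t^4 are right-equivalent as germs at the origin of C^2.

Yes.

The Hessian of f at 0 is [[0, 0], [0, 0]] with rank 0, so corank 2. A Groebner basis of the Jacobian ideal J(f) in C{s,t} is {t^3, s^2}; counting standard monomials gives mu = 6. Corank 2; j^3 = s^3 is a perfect cube, so E-series; the 4-jet and mu = 6 give E_6. The Hessian of g at 0 is [[0, 0], [0, 0]] with rank 0, so corank 2. A Groebner basis of the Jacobian ideal J(g) in C{s,t} is {t^4, s*t^2 - t^3/9, s^2}; counting standard monomials gives mu = 6. Corank 2; j^3 = s^3 is a perfect cube, so E-series; the 4-jet and mu = 6 give E_6. Both have type E_6, hence right-equivalent.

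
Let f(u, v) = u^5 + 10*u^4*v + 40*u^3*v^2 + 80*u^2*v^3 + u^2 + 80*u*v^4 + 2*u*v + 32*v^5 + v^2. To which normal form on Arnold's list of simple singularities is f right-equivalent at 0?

The Hessian of f at 0 has rank 1. Corank 1: A-series; mu = 4 gives A_4.

A4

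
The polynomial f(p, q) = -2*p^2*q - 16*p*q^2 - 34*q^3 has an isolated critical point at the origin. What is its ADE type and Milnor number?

Type D4, Milnor number mu = 4.

The Hessian of f at 0 has rank 0. Corank 2; j^3 = -2*q*(p^2 + 8*p*q + 17*q^2) splits into three distinct lines over C (the quadratic factor has nonzero discriminant), so D_4.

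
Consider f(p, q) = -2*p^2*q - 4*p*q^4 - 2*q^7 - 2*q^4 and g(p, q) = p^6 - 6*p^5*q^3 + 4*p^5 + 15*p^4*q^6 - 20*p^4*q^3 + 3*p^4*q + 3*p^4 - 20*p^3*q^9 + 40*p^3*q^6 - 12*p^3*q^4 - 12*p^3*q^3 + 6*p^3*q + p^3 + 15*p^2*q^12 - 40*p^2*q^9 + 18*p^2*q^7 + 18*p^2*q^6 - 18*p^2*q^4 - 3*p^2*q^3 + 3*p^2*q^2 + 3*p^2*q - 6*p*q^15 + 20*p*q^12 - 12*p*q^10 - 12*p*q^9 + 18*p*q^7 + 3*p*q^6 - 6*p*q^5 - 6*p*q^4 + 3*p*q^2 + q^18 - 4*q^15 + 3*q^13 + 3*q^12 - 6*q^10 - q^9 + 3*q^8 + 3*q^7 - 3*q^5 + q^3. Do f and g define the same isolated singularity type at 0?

No.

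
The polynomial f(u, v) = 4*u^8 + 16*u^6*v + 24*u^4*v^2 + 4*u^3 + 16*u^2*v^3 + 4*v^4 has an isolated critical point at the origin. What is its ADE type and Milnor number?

The Hessian of f at 0 has rank 0. Corank 2; j^3 = 4*u^3 is a perfect cube, so E-series; the 4-jet and mu = 6 give E_6.

Type E_6, Milnor number mu = 6.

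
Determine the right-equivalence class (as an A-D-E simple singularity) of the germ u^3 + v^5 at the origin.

E_{8}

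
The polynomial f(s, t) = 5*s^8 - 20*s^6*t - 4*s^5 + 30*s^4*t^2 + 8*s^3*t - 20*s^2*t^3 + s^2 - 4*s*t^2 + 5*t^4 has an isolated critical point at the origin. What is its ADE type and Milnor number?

Type A_3, Milnor number mu = 3.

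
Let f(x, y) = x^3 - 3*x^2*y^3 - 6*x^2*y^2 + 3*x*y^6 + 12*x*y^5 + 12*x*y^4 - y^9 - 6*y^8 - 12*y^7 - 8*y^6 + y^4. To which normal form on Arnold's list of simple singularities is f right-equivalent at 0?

E_6

The Hessian of f at 0 has rank 0. Corank 2; j^3 = x^3 is a perfect cube, so E-series; the 4-jet and mu = 6 give E_6.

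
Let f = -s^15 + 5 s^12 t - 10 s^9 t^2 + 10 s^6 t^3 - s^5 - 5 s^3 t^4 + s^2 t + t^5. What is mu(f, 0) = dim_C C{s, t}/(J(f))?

6

The Hessian of f at 0 has rank 0. Corank 2; j^3 = s^2*t has shape L^2 M (L != M), so D-series; mu = 6 gives D_6.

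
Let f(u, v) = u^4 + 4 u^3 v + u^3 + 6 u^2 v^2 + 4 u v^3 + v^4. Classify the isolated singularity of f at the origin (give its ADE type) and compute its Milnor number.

Type E6, Milnor number mu = 6.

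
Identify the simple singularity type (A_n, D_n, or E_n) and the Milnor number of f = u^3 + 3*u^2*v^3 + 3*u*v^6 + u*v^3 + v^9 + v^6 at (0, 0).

Type E7, Milnor number mu = 7.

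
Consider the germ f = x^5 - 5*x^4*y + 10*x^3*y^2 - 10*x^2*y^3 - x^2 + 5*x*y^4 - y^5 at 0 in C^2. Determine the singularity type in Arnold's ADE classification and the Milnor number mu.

Type A4, Milnor number mu = 4.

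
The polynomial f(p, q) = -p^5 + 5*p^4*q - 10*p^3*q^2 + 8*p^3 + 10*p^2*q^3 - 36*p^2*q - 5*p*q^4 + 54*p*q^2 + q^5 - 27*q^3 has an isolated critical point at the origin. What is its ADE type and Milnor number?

Type E_8, Milnor number mu = 8.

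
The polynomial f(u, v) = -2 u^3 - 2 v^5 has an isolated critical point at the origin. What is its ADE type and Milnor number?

Type E8, Milnor number mu = 8.

The Hessian of f at 0 is [[0, 0], [0, 0]] with rank 0, so corank 2. A Groebner basis of the Jacobian ideal J(f) in C{u,v} is {v^4, u^2}; counting standard monomials gives mu = 8. Corank 2; j^3 = -2*u^3 is a perfect cube, so E-series; the 5-jet and mu = 8 give E_8.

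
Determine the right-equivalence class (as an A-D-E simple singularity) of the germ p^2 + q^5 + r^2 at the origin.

The Hessian of f at 0 has rank 2. Corank 1: A-series; mu = 4 gives A_4.

A4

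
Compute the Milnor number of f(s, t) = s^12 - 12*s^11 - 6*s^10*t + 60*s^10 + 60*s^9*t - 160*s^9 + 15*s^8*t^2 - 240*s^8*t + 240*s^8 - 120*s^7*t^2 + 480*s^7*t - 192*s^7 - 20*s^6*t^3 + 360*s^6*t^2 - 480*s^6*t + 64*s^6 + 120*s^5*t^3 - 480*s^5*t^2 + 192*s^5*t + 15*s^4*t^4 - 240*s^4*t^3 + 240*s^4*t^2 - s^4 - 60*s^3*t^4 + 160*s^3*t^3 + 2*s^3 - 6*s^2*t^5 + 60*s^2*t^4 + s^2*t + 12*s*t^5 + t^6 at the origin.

7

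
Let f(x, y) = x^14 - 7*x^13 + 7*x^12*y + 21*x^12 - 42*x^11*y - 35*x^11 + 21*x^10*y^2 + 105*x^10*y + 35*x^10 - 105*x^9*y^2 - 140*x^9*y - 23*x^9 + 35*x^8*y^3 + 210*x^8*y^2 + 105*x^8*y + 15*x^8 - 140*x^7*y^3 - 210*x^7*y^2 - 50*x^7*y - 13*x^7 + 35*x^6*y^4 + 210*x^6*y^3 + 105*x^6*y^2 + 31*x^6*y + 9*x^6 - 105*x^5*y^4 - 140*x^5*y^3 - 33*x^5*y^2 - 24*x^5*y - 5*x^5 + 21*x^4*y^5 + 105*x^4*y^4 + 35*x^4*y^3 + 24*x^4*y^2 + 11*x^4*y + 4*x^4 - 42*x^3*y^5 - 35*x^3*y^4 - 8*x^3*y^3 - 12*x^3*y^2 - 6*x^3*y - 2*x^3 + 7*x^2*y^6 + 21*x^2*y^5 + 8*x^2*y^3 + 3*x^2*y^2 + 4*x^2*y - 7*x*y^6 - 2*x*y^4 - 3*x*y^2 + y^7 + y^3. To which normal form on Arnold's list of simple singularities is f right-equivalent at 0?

D_4

The Hessian of f at 0 is [[0, 0], [0, 0]] with rank 0, so corank 2. A Groebner basis of the Jacobian ideal J(f) in C{x,y} is {y^3, x^2 - 3*y^2/2, x*y - 3*y^2/2}; counting standard monomials gives mu = 4. Corank 2; j^3 = -(x - y)*(2*x^2 - 2*x*y + y^2) splits into three distinct lines over C (the quadratic factor has nonzero discriminant), so D_4.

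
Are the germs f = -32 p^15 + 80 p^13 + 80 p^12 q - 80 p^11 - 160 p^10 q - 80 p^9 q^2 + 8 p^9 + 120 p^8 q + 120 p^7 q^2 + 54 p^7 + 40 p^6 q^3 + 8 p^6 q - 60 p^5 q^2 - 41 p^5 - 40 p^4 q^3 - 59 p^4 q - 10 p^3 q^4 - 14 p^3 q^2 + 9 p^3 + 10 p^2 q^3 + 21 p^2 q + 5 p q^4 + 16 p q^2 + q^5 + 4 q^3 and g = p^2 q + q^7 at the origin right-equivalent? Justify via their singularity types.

No.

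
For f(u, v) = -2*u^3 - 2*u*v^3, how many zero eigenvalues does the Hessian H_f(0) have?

Hessian at 0 has rank 0.

2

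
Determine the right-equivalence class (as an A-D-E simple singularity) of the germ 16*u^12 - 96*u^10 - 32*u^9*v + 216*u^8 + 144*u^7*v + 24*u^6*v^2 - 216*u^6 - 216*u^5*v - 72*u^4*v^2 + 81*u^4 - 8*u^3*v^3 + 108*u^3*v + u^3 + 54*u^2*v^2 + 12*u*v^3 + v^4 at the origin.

The Hessian of f at 0 has rank 0. Corank 2; j^3 = u^3 is a perfect cube, so E-series; the 4-jet and mu = 6 give E_6.

E6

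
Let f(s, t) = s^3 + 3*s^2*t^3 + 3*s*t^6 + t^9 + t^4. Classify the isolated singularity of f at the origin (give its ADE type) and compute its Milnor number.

Type E_6, Milnor number mu = 6.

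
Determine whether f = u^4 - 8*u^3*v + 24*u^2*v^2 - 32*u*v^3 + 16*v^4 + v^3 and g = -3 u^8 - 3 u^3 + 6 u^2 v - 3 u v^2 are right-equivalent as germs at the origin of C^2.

The Hessian of f at 0 is [[0, 0], [0, 0]] with rank 0, so corank 2. A Groebner basis of the Jacobian ideal J(f) in C{u,v} is {u^3 - 6*u^2*v, v^2}; counting standard monomials gives mu = 6. Corank 2; j^3 = v^3 is a perfect cube, so E-series; the 4-jet and mu = 6 give E_6. The Hessian of g at 0 is [[0, 0], [0, 0]] with rank 0, so corank 2. A Groebner basis of the Jacobian ideal J(g) in C{u,v} is {-u*v/8 + v^7 + v^2/8, u*v^2 - v^3, u^2 - u*v}; counting standard monomials gives mu = 9. Corank 2; j^3 = -3*u*(u - v)^2 has shape L^2 M (L != M), so D-series; mu = 9 gives D_9. f is E_6 but g is D_9, hence not right-equivalent.

No.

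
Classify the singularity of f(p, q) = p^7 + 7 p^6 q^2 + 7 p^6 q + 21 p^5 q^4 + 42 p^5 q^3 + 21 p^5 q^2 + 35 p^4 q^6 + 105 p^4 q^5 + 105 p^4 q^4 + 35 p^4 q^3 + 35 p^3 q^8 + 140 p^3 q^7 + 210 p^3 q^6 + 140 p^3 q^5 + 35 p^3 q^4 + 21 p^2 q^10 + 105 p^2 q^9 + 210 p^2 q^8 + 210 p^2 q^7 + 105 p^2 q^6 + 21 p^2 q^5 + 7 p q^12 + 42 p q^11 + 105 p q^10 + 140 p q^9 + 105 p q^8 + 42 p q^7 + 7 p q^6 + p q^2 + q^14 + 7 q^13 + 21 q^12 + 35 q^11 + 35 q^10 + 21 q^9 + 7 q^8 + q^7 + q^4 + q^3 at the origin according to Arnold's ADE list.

D_{8}

The Hessian of f at 0 has rank 0. Corank 2; j^3 = q^2*(p + q) has shape L^2 M (L != M), so D-series; mu = 8 gives D_8.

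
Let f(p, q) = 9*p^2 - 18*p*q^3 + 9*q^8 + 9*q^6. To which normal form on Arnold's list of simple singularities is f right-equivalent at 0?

The Hessian of f at 0 has rank 1. Corank 1: A-series; mu = 7 gives A_7.

A_{7}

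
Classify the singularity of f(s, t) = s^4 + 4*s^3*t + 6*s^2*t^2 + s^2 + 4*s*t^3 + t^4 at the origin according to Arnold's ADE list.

The Hessian of f at 0 is [[2, 0], [0, 0]] with rank 1, so corank 1. A Groebner basis of the Jacobian ideal J(f) in C{s,t} is {t^3, s}; counting standard monomials gives mu = 3. Corank 1: A-series; mu = 3 gives A_3.

A3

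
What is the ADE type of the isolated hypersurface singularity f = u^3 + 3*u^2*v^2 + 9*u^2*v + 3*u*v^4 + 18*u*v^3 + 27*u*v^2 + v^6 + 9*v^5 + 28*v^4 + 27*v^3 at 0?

The Hessian of f at 0 has rank 0. Corank 2; j^3 = (u + 3*v)^3 is a perfect cube, so E-series; the 4-jet and mu = 6 give E_6.

E6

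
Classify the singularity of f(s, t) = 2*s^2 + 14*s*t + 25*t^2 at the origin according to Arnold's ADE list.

A1

The Hessian of f at 0 has rank 2. Corank 0: nondegenerate Morse point, so A_1.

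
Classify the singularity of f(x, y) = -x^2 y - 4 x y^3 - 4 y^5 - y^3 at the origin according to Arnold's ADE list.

D4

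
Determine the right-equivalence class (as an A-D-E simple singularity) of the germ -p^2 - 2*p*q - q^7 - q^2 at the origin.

The Hessian of f at 0 is [[-2, -2], [-2, -2]] with rank 1, so corank 1. A Groebner basis of the Jacobian ideal J(f) in C{p,q} is {q^6, p + q}; counting standard monomials gives mu = 6. Corank 1: A-series; mu = 6 gives A_6.

A6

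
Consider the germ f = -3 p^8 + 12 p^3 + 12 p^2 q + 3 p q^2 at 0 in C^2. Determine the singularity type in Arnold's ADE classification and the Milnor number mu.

Type D_{9}, Milnor number mu = 9.

The Hessian of f at 0 is [[0, 0], [0, 0]] with rank 0, so corank 2. A Groebner basis of the Jacobian ideal J(f) in C{p,q} is {32*p*q + q^7 + 16*q^2, p*q^2 + q^3/2, p^2 + p*q/2}; counting standard monomials gives mu = 9. Corank 2; j^3 = 3*p*(2*p + q)^2 has shape L^2 M (L != M), so D-series; mu = 9 gives D_9.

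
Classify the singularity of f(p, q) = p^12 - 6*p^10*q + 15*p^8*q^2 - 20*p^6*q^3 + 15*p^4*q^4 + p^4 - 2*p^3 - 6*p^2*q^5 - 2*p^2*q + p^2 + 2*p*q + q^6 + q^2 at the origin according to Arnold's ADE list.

A_{5}

The Hessian of f at 0 has rank 1. Corank 1: A-series; mu = 5 gives A_5.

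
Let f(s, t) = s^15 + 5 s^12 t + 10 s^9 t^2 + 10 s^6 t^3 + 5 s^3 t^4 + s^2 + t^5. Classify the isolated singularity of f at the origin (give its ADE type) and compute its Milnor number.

Type A_4, Milnor number mu = 4.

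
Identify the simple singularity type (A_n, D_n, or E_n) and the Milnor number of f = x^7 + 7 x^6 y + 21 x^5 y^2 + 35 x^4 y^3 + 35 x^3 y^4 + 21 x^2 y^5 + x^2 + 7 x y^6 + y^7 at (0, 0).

The Hessian of f at 0 has rank 1. Corank 1: A-series; mu = 6 gives A_6.

Type A_6, Milnor number mu = 6.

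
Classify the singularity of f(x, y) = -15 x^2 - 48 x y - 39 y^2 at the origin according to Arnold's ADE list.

The Hessian of f at 0 has rank 2. Corank 0: nondegenerate Morse point, so A_1.

A_1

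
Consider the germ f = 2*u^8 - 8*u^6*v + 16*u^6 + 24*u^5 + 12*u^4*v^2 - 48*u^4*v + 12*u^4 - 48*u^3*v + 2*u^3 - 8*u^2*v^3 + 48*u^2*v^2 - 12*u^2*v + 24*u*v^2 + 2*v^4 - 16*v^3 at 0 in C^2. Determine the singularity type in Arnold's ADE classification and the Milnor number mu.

The Hessian of f at 0 has rank 0. Corank 2; j^3 = 2*(u - 2*v)^3 is a perfect cube, so E-series; the 4-jet and mu = 6 give E_6.

Type E_6, Milnor number mu = 6.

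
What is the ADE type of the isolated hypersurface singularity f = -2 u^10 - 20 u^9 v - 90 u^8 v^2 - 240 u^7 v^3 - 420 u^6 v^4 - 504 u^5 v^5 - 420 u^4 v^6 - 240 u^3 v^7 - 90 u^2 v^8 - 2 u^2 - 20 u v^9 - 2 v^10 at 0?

A9

The Hessian of f at 0 is [[-4, 0], [0, 0]] with rank 1, so corank 1. A Groebner basis of the Jacobian ideal J(f) in C{u,v} is {v^9, u}; counting standard monomials gives mu = 9. Corank 1: A-series; mu = 9 gives A_9.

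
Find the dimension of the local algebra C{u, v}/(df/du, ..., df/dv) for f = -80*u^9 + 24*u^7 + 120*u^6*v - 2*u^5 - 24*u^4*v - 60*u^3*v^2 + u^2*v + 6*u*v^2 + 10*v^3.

4

The Hessian of f at 0 is [[0, 0], [0, 0]] with rank 0, so corank 2. A Groebner basis of the Jacobian ideal J(f) in C{u,v} is {v^3, u^2 - 6*v^2, u*v + 3*v^2}; counting standard monomials gives mu = 4. Corank 2; j^3 = v*(u^2 + 6*u*v + 10*v^2) splits into three distinct lines over C (the quadratic factor has nonzero discriminant), so D_4.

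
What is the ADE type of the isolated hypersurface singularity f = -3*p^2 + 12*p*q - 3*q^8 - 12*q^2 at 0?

The Hessian of f at 0 has rank 1. Corank 1: A-series; mu = 7 gives A_7.

A_{7}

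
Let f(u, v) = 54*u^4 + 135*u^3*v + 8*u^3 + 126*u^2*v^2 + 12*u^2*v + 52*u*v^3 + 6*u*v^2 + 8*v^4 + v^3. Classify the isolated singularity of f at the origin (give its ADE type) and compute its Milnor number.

The Hessian of f at 0 has rank 0. Corank 2; j^3 = (2*u + v)^3 is a perfect cube, so E-series; the 4-jet and mu = 7 give E_7.

Type E7, Milnor number mu = 7.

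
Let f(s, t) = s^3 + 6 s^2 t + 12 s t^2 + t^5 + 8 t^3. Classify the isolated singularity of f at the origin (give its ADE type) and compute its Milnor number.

Type E_{8}, Milnor number mu = 8.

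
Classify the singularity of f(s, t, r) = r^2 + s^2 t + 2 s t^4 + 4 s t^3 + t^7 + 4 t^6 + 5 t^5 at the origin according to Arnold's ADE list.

The Hessian of f at 0 is [[0, 0, 0], [0, 0, 0], [0, 0, 2]] with rank 1, so corank 2. A Groebner basis of the Jacobian ideal J(f) in C{s,t,r} is {s^3, s^2*t, -2*s^2 + s*t^2, -s^2/2 + s*t/2 + t^3, r}; counting standard monomials gives mu = 6. Corank 2; j^3 = s^2*t has shape L^2 M (L != M), so D-series; mu = 6 gives D_6.

D_6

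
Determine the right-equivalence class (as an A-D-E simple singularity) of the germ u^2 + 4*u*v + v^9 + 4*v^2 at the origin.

A_{8}

The Hessian of f at 0 is [[2, 4], [4, 8]] with rank 1, so corank 1. A Groebner basis of the Jacobian ideal J(f) in C{u,v} is {v^8, u + 2*v}; counting standard monomials gives mu = 8. Corank 1: A-series; mu = 8 gives A_8.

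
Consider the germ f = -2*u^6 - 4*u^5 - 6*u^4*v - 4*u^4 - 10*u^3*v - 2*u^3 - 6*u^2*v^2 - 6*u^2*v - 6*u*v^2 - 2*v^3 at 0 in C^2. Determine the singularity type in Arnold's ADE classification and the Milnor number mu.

Type E_{7}, Milnor number mu = 7.

The Hessian of f at 0 is [[0, 0], [0, 0]] with rank 0, so corank 2. A Groebner basis of the Jacobian ideal J(f) in C{u,v} is {3*u^2 + 6*u*v + v^4 + v^3 + 3*v^2, u^3 - 12*u^2 - 24*u*v - 3*v^3 - 12*v^2, u^2*v + 9*u^2 + 18*u*v + 2*v^3 + 9*v^2, -5*u^2 + u*v^2 - 10*u*v - 2*v^3/3 - 5*v^2}; counting standard monomials gives mu = 7. Corank 2; j^3 = -2*(u + v)^3 is a perfect cube, so E-series; the 4-jet and mu = 7 give E_7.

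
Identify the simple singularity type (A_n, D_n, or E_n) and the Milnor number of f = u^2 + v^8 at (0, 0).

The Hessian of f at 0 is [[2, 0], [0, 0]] with rank 1, so corank 1. A Groebner basis of the Jacobian ideal J(f) in C{u,v} is {v^7, u}; counting standard monomials gives mu = 7. Corank 1: A-series; mu = 7 gives A_7.

Type A_{7}, Milnor number mu = 7.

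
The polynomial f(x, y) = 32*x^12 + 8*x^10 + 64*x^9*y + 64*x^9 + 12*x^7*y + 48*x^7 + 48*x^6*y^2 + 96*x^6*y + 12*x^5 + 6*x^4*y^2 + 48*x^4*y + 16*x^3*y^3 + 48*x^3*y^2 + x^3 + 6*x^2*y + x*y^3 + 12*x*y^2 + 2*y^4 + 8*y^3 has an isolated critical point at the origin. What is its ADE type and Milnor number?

Type E_{7}, Milnor number mu = 7.

The Hessian of f at 0 has rank 0. Corank 2; j^3 = (x + 2*y)^3 is a perfect cube, so E-series; the 4-jet and mu = 7 give E_7.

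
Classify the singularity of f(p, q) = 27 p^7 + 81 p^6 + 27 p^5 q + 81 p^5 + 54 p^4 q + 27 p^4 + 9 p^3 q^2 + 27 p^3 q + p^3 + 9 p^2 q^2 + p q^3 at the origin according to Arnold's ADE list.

E_{7}

The Hessian of f at 0 is [[0, 0], [0, 0]] with rank 0, so corank 2. A Groebner basis of the Jacobian ideal J(f) in C{p,q} is {p^2/3 + q^4 + q^3/9, p^3, p^2*q - p^2/9 - q^3/27, 2*p^2/3 + p*q^2 + 2*q^3/9}; counting standard monomials gives mu = 7. Corank 2; j^3 = p^3 is a perfect cube, so E-series; the 4-jet and mu = 7 give E_7.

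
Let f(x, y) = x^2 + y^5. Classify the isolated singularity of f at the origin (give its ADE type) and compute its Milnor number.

The Hessian of f at 0 has rank 1. Corank 1: A-series; mu = 4 gives A_4.

Type A4, Milnor number mu = 4.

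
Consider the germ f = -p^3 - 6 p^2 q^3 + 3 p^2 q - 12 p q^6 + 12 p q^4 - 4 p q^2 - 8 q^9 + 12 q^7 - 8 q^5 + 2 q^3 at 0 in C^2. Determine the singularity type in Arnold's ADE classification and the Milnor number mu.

Type D_{4}, Milnor number mu = 4.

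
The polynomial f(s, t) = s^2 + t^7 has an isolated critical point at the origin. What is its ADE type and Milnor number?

Type A_6, Milnor number mu = 6.

The Hessian of f at 0 has rank 1. Corank 1: A-series; mu = 6 gives A_6.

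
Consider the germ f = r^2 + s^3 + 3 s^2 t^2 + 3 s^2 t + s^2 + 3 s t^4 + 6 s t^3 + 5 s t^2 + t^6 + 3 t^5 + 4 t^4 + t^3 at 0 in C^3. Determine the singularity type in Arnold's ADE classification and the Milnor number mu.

The Hessian of f at 0 has rank 2. Corank 1: A-series; mu = 2 gives A_2.

Type A_2, Milnor number mu = 2.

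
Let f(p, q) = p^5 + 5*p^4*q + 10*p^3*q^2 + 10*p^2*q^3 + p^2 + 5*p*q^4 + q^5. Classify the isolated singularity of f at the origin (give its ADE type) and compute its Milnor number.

Type A4, Milnor number mu = 4.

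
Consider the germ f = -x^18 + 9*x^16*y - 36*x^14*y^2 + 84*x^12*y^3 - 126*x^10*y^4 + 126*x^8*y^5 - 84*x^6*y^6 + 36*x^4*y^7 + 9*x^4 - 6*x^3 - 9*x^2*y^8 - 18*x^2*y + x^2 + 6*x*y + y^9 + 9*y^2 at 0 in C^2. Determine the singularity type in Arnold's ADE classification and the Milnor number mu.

Type A_8, Milnor number mu = 8.

The Hessian of f at 0 has rank 1. Corank 1: A-series; mu = 8 gives A_8.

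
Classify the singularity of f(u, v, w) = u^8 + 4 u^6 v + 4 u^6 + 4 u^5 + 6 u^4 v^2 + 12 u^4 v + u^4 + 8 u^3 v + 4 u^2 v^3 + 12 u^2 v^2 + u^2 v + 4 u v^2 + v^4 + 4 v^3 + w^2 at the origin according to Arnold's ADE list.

D_5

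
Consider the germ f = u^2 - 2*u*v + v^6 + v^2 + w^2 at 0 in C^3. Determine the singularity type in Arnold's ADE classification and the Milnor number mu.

The Hessian of f at 0 is [[2, -2, 0], [-2, 2, 0], [0, 0, 2]] with rank 2, so corank 1. A Groebner basis of the Jacobian ideal J(f) in C{u,v,w} is {v^5, u - v, w}; counting standard monomials gives mu = 5. Corank 1: A-series; mu = 5 gives A_5.

Type A5, Milnor number mu = 5.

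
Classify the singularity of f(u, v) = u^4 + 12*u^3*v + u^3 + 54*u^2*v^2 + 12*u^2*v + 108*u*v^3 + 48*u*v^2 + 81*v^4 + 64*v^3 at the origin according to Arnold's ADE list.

The Hessian of f at 0 is [[0, 0], [0, 0]] with rank 0, so corank 2. A Groebner basis of the Jacobian ideal J(f) in C{u,v} is {v^4, u*v^2 + 11*v^3/3, u^2 + 8*u*v + 16*v^2}; counting standard monomials gives mu = 6. Corank 2; j^3 = (u + 4*v)^3 is a perfect cube, so E-series; the 4-jet and mu = 6 give E_6.

E_6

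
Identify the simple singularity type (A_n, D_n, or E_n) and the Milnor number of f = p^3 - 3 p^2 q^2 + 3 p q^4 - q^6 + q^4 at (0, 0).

Type E_{6}, Milnor number mu = 6.

The Hessian of f at 0 has rank 0. Corank 2; j^3 = p^3 is a perfect cube, so E-series; the 4-jet and mu = 6 give E_6.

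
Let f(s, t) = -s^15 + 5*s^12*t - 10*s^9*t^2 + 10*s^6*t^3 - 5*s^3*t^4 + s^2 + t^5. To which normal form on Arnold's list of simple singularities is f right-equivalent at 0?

A4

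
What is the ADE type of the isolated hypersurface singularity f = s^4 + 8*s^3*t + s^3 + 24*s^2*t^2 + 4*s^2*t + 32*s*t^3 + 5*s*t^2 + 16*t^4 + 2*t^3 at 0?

D_5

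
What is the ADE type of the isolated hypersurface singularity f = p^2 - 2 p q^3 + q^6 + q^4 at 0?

A3

The Hessian of f at 0 has rank 1. Corank 1: A-series; mu = 3 gives A_3.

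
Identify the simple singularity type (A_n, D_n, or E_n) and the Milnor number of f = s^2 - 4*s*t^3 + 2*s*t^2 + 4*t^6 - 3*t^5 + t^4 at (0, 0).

The Hessian of f at 0 has rank 1. Corank 1: A-series; mu = 4 gives A_4.

Type A_{4}, Milnor number mu = 4.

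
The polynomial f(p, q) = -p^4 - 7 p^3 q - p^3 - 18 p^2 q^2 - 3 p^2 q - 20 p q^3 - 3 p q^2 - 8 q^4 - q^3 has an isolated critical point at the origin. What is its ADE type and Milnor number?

Type E7, Milnor number mu = 7.

The Hessian of f at 0 has rank 0. Corank 2; j^3 = -(p + q)^3 is a perfect cube, so E-series; the 4-jet and mu = 7 give E_7.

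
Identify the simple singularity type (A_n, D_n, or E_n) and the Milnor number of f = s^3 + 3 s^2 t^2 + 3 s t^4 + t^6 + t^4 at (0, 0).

Type E6, Milnor number mu = 6.

The Hessian of f at 0 has rank 0. Corank 2; j^3 = s^3 is a perfect cube, so E-series; the 4-jet and mu = 6 give E_6.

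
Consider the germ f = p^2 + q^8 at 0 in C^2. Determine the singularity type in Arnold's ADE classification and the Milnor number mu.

Type A_{7}, Milnor number mu = 7.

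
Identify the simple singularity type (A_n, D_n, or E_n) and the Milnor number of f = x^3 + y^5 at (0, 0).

The Hessian of f at 0 is [[0, 0], [0, 0]] with rank 0, so corank 2. A Groebner basis of the Jacobian ideal J(f) in C{x,y} is {y^4, x^2}; counting standard monomials gives mu = 8. Corank 2; j^3 = x^3 is a perfect cube, so E-series; the 5-jet and mu = 8 give E_8.

Type E_8, Milnor number mu = 8.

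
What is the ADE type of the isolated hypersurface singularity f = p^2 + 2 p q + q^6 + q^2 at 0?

The Hessian of f at 0 has rank 1. Corank 1: A-series; mu = 5 gives A_5.

A5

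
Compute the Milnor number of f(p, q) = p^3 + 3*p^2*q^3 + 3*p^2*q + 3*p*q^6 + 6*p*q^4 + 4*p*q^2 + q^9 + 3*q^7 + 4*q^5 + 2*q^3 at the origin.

The Hessian of f at 0 has rank 0. Corank 2; j^3 = (p + q)*(p^2 + 2*p*q + 2*q^2) splits into three distinct lines over C (the quadratic factor has nonzero discriminant), so D_4.

4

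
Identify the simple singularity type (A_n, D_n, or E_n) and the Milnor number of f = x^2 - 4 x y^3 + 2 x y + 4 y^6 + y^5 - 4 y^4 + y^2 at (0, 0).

Type A4, Milnor number mu = 4.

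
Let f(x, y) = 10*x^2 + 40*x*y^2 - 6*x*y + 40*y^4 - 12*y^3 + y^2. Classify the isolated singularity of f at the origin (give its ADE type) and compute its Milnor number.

Type A_1, Milnor number mu = 1.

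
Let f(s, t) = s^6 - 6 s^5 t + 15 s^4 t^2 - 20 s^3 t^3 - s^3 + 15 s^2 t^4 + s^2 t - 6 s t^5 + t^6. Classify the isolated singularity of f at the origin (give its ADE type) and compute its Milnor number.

The Hessian of f at 0 has rank 0. Corank 2; j^3 = -s^2*(s - t) has shape L^2 M (L != M), so D-series; mu = 7 gives D_7.

Type D7, Milnor number mu = 7.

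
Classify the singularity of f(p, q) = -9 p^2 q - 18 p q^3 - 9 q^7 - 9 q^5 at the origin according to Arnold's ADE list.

D_8

The Hessian of f at 0 is [[0, 0], [0, 0]] with rank 0, so corank 2. A Groebner basis of the Jacobian ideal J(f) in C{p,q} is {p^2*q^2 + p^2/7 + p*q^2/7, p^3 - p^2/7 - p*q^2/7, p*q + q^3}; counting standard monomials gives mu = 8. Corank 2; j^3 = -9*p^2*q has shape L^2 M (L != M), so D-series; mu = 8 gives D_8.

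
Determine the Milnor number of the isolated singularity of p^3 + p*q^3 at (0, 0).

7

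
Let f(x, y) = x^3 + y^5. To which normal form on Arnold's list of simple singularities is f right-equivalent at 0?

E8

The Hessian of f at 0 has rank 0. Corank 2; j^3 = x^3 is a perfect cube, so E-series; the 5-jet and mu = 8 give E_8.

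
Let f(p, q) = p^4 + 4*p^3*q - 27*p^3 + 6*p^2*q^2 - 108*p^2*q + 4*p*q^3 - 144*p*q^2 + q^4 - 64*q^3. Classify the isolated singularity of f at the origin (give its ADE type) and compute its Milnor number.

Type E6, Milnor number mu = 6.

The Hessian of f at 0 has rank 0. Corank 2; j^3 = -(3*p + 4*q)^3 is a perfect cube, so E-series; the 4-jet and mu = 6 give E_6.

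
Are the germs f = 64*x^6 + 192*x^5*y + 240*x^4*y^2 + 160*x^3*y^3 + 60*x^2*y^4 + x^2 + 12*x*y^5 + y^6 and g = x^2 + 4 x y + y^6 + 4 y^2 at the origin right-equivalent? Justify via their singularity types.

The Hessian of f at 0 has rank 1. Corank 1: A-series; mu = 5 gives A_5. The Hessian of g at 0 has rank 1. Corank 1: A-series; mu = 5 gives A_5. Both have type A_5, hence right-equivalent.

Yes.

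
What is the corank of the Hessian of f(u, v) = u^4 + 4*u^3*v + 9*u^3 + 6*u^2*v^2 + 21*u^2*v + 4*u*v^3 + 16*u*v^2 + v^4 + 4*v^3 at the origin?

2

The Hessian at 0 is [[0, 0], [0, 0]] of rank 0; hence corank 2.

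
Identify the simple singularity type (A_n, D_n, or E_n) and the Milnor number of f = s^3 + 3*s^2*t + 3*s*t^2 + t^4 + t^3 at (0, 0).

Type E_6, Milnor number mu = 6.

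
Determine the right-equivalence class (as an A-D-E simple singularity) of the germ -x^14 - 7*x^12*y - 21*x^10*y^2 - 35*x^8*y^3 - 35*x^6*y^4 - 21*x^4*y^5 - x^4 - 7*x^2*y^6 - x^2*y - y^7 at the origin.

D8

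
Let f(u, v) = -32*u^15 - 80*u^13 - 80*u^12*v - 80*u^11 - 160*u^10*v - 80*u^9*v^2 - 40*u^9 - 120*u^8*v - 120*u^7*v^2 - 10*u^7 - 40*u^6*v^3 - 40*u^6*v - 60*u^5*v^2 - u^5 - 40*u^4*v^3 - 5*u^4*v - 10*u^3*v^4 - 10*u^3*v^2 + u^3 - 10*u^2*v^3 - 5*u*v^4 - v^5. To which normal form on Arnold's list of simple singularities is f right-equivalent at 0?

E_8

The Hessian of f at 0 is [[0, 0], [0, 0]] with rank 0, so corank 2. A Groebner basis of the Jacobian ideal J(f) in C{u,v} is {v^5, u*v^3 + v^4/4, u^2}; counting standard monomials gives mu = 8. Corank 2; j^3 = u^3 is a perfect cube, so E-series; the 5-jet and mu = 8 give E_8.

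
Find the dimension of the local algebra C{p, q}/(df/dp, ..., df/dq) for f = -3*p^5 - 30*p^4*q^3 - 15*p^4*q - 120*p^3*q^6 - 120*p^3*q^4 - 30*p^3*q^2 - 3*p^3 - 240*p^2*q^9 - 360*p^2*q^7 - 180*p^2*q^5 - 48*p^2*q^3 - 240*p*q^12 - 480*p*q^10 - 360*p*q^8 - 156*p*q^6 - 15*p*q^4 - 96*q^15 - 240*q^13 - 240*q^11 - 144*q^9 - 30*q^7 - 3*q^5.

The Hessian of f at 0 has rank 0. Corank 2; j^3 = -3*p^3 is a perfect cube, so E-series; the 5-jet and mu = 8 give E_8.

8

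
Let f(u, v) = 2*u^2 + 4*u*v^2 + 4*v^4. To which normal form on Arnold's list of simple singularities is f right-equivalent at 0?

The Hessian of f at 0 has rank 1. Corank 1: A-series; mu = 3 gives A_3.

A_{3}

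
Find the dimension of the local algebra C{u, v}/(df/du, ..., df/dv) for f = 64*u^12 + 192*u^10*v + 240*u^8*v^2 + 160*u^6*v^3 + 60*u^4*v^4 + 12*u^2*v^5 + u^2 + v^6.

The Hessian of f at 0 has rank 1. Corank 1: A-series; mu = 5 gives A_5.

5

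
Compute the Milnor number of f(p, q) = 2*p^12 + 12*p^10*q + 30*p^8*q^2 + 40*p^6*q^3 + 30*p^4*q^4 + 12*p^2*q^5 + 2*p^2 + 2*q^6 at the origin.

The Hessian of f at 0 has rank 1. Corank 1: A-series; mu = 5 gives A_5.

5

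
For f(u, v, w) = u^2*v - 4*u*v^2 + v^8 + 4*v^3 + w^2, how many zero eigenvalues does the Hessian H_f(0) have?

The Hessian at 0 is [[0, 0, 0], [0, 0, 0], [0, 0, 2]] of rank 1; hence corank 2.

2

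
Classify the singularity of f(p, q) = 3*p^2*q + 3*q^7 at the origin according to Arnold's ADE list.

D8

The Hessian of f at 0 has rank 0. Corank 2; j^3 = 3*p^2*q has shape L^2 M (L != M), so D-series; mu = 8 gives D_8.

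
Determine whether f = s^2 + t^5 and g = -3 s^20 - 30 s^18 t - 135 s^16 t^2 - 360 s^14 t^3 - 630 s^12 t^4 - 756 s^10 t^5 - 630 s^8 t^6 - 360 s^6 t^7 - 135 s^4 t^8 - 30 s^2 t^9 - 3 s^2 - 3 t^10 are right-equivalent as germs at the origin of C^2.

The Hessian of f at 0 is [[2, 0], [0, 0]] with rank 1, so corank 1. A Groebner basis of the Jacobian ideal J(f) in C{s,t} is {t^4, s}; counting standard monomials gives mu = 4. Corank 1: A-series; mu = 4 gives A_4. The Hessian of g at 0 is [[-6, 0], [0, 0]] with rank 1, so corank 1. A Groebner basis of the Jacobian ideal J(g) in C{s,t} is {t^9, s}; counting standard monomials gives mu = 9. Corank 1: A-series; mu = 9 gives A_9. f is A_4 but g is A_9, hence not right-equivalent.

No.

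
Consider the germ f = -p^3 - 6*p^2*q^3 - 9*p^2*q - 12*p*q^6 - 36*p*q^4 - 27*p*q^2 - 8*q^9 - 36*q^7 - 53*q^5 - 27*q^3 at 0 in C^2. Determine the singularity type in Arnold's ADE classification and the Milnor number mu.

Type E8, Milnor number mu = 8.

The Hessian of f at 0 is [[0, 0], [0, 0]] with rank 0, so corank 2. A Groebner basis of the Jacobian ideal J(f) in C{p,q} is {p^2/4 + p*q^3 + 3*p*q/2 + 9*q^2/4, q^4, p^3 - 27*p*q^2 - 54*q^3, p^2*q + 6*p*q^2 + 9*q^3}; counting standard monomials gives mu = 8. Corank 2; j^3 = -(p + 3*q)^3 is a perfect cube, so E-series; the 5-jet and mu = 8 give E_8.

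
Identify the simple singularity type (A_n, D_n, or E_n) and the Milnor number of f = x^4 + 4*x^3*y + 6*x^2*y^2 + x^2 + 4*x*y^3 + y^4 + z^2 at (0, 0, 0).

The Hessian of f at 0 is [[2, 0, 0], [0, 0, 0], [0, 0, 2]] with rank 2, so corank 1. A Groebner basis of the Jacobian ideal J(f) in C{x,y,z} is {y^3, x, z}; counting standard monomials gives mu = 3. Corank 1: A-series; mu = 3 gives A_3.

Type A_{3}, Milnor number mu = 3.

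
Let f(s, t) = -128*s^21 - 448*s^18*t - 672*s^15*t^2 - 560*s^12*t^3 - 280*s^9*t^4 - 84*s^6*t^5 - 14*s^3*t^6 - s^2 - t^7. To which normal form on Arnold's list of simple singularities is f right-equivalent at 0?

The Hessian of f at 0 has rank 1. Corank 1: A-series; mu = 6 gives A_6.

A_6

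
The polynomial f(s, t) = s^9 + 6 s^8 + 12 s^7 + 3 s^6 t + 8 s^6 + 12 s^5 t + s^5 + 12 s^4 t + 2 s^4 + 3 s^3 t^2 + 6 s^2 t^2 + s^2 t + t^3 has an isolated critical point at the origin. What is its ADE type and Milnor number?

The Hessian of f at 0 has rank 0. Corank 2; j^3 = t*(s^2 + t^2) splits into three distinct lines over C (the quadratic factor has nonzero discriminant), so D_4.

Type D_4, Milnor number mu = 4.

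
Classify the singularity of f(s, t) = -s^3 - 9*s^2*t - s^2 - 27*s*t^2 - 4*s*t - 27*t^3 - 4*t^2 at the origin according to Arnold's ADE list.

A2

The Hessian of f at 0 has rank 1. Corank 1: A-series; mu = 2 gives A_2.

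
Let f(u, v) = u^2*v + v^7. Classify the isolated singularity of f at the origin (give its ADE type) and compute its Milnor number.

The Hessian of f at 0 is [[0, 0], [0, 0]] with rank 0, so corank 2. A Groebner basis of the Jacobian ideal J(f) in C{u,v} is {u^2/7 + v^6, u^3, u*v}; counting standard monomials gives mu = 8. Corank 2; j^3 = u^2*v has shape L^2 M (L != M), so D-series; mu = 8 gives D_8.

Type D_8, Milnor number mu = 8.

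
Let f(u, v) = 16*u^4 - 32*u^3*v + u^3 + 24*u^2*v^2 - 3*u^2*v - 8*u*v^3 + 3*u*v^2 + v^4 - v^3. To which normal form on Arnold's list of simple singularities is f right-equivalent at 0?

E_{6}

The Hessian of f at 0 is [[0, 0], [0, 0]] with rank 0, so corank 2. A Groebner basis of the Jacobian ideal J(f) in C{u,v} is {v^4, u*v^2 - 5*v^3/6, u^2 - 2*u*v + v^2}; counting standard monomials gives mu = 6. Corank 2; j^3 = (u - v)^3 is a perfect cube, so E-series; the 4-jet and mu = 6 give E_6.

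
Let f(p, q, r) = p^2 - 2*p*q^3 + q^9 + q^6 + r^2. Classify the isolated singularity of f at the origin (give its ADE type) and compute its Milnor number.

Type A8, Milnor number mu = 8.

The Hessian of f at 0 has rank 2. Corank 1: A-series; mu = 8 gives A_8.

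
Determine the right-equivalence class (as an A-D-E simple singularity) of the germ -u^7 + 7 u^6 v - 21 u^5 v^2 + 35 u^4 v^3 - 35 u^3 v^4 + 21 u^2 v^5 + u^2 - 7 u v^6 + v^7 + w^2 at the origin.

The Hessian of f at 0 is [[2, 0, 0], [0, 0, 0], [0, 0, 2]] with rank 2, so corank 1. A Groebner basis of the Jacobian ideal J(f) in C{u,v,w} is {v^6, u, w}; counting standard monomials gives mu = 6. Corank 1: A-series; mu = 6 gives A_6.

A_{6}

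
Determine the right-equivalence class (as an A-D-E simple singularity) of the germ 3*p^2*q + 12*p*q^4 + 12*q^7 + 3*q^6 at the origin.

The Hessian of f at 0 is [[0, 0], [0, 0]] with rank 0, so corank 2. A Groebner basis of the Jacobian ideal J(f) in C{p,q} is {p*q/2 + q^4, p^3, p^2*q, -p^2/3 + p*q^2}; counting standard monomials gives mu = 7. Corank 2; j^3 = 3*p^2*q has shape L^2 M (L != M), so D-series; mu = 7 gives D_7.

D_7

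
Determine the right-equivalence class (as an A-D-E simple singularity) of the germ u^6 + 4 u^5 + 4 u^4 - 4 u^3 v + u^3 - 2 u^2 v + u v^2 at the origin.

D7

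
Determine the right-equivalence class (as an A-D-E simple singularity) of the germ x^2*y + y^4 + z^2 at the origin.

D5

The Hessian of f at 0 has rank 1. Corank 2; j^3 = x^2*y has shape L^2 M (L != M), so D-series; mu = 5 gives D_5.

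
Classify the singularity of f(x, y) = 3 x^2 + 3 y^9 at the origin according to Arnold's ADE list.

A_8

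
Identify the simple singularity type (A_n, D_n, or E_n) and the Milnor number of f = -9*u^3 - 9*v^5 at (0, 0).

Type E_8, Milnor number mu = 8.

The Hessian of f at 0 is [[0, 0], [0, 0]] with rank 0, so corank 2. A Groebner basis of the Jacobian ideal J(f) in C{u,v} is {v^4, u^2}; counting standard monomials gives mu = 8. Corank 2; j^3 = -9*u^3 is a perfect cube, so E-series; the 5-jet and mu = 8 give E_8.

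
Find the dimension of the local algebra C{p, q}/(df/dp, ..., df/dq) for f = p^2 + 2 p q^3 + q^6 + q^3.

The Hessian of f at 0 is [[2, 0], [0, 0]] with rank 1, so corank 1. A Groebner basis of the Jacobian ideal J(f) in C{p,q} is {q^2, p}; counting standard monomials gives mu = 2. Corank 1: A-series; mu = 2 gives A_2.

2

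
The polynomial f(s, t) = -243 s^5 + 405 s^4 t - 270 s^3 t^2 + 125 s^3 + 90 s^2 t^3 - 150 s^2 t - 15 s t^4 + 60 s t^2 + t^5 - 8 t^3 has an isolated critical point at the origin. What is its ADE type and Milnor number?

The Hessian of f at 0 is [[0, 0], [0, 0]] with rank 0, so corank 2. A Groebner basis of the Jacobian ideal J(f) in C{s,t} is {t^5, s*t^3 - 23*t^4/60, s^2 - 4*s*t/5 + 4*t^2/25}; counting standard monomials gives mu = 8. Corank 2; j^3 = (5*s - 2*t)^3 is a perfect cube, so E-series; the 5-jet and mu = 8 give E_8.

Type E_8, Milnor number mu = 8.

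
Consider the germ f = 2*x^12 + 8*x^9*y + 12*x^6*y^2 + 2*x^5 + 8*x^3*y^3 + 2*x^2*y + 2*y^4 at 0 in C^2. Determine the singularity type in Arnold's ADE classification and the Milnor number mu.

Type D_{5}, Milnor number mu = 5.

The Hessian of f at 0 has rank 0. Corank 2; j^3 = 2*x^2*y has shape L^2 M (L != M), so D-series; mu = 5 gives D_5.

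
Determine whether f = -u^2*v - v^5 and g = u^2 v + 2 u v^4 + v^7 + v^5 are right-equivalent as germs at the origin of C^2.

Yes.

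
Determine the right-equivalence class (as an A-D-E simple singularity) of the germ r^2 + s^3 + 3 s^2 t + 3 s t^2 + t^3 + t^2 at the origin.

The Hessian of f at 0 has rank 2. Corank 1: A-series; mu = 2 gives A_2.

A_{2}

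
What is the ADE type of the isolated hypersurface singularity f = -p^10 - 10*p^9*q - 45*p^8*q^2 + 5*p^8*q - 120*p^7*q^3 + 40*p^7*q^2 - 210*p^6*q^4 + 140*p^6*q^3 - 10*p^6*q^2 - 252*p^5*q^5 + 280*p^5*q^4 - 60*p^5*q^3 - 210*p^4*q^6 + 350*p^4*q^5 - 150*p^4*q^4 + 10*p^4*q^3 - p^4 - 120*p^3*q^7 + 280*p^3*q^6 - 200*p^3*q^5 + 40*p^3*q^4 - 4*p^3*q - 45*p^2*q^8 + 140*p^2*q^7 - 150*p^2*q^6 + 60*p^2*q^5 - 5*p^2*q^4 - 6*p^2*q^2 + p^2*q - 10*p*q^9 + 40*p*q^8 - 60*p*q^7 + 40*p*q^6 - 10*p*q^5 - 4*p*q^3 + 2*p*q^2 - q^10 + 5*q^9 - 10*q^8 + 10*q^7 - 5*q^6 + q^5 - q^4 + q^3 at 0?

The Hessian of f at 0 has rank 0. Corank 2; j^3 = q*(p + q)^2 has shape L^2 M (L != M), so D-series; mu = 6 gives D_6.

D_{6}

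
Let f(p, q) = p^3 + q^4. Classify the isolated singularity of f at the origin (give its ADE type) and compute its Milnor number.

The Hessian of f at 0 has rank 0. Corank 2; j^3 = p^3 is a perfect cube, so E-series; the 4-jet and mu = 6 give E_6.

Type E_6, Milnor number mu = 6.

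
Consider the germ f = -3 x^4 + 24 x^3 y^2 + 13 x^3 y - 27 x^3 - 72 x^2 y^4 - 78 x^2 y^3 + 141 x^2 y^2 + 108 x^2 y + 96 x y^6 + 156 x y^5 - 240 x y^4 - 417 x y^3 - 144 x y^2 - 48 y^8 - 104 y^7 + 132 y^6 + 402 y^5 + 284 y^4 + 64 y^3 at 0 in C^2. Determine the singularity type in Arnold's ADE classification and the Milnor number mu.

The Hessian of f at 0 has rank 0. Corank 2; j^3 = -(3*x - 4*y)^3 is a perfect cube, so E-series; the 4-jet and mu = 7 give E_7.

Type E7, Milnor number mu = 7.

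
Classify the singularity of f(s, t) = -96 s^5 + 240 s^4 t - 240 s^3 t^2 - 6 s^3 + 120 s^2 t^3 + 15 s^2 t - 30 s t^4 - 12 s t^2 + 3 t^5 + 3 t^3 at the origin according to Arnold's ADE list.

D6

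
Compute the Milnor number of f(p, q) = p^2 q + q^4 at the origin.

The Hessian of f at 0 is [[0, 0], [0, 0]] with rank 0, so corank 2. A Groebner basis of the Jacobian ideal J(f) in C{p,q} is {p^3, p^2/4 + q^3, p*q}; counting standard monomials gives mu = 5. Corank 2; j^3 = p^2*q has shape L^2 M (L != M), so D-series; mu = 5 gives D_5.

5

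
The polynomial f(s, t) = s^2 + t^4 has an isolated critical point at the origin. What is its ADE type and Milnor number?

Type A_{3}, Milnor number mu = 3.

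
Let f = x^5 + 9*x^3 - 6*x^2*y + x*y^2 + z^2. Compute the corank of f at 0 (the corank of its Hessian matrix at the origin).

2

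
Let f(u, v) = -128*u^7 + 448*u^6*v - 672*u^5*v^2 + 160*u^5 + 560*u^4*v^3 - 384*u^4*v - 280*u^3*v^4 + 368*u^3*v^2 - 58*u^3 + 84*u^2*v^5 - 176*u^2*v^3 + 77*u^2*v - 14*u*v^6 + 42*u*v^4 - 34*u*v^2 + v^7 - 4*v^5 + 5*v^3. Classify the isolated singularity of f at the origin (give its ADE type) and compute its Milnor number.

The Hessian of f at 0 is [[0, 0], [0, 0]] with rank 0, so corank 2. A Groebner basis of the Jacobian ideal J(f) in C{u,v} is {v^3, u^2 - v^2/13, u*v - 4*v^2/13}; counting standard monomials gives mu = 4. Corank 2; j^3 = -(2*u - v)*(29*u^2 - 24*u*v + 5*v^2) splits into three distinct lines over C (the quadratic factor has nonzero discriminant), so D_4.

Type D_4, Milnor number mu = 4.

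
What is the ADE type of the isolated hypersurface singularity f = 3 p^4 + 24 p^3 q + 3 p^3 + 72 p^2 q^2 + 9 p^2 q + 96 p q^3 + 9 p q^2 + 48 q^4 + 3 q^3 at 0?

E6

The Hessian of f at 0 is [[0, 0], [0, 0]] with rank 0, so corank 2. A Groebner basis of the Jacobian ideal J(f) in C{p,q} is {q^4, p*q^2 + 4*q^3/3, p^2 + 2*p*q + q^2}; counting standard monomials gives mu = 6. Corank 2; j^3 = 3*(p + q)^3 is a perfect cube, so E-series; the 4-jet and mu = 6 give E_6.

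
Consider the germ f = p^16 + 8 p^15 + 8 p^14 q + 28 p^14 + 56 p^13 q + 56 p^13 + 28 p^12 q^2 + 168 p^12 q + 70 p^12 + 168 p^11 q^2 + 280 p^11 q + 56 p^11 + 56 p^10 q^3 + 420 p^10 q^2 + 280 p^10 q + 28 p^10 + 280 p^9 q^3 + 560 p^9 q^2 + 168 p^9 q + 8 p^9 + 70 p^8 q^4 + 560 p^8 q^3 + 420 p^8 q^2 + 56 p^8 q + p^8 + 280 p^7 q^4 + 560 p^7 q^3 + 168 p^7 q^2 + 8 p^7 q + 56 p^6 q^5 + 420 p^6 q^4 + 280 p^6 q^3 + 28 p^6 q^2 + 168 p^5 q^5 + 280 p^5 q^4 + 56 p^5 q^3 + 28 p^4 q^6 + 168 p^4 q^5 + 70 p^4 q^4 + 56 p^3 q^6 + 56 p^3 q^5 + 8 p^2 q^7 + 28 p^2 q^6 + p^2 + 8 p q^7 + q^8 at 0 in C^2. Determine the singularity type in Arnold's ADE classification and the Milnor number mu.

Type A7, Milnor number mu = 7.

The Hessian of f at 0 is [[2, 0], [0, 0]] with rank 1, so corank 1. A Groebner basis of the Jacobian ideal J(f) in C{p,q} is {q^7, p}; counting standard monomials gives mu = 7. Corank 1: A-series; mu = 7 gives A_7.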